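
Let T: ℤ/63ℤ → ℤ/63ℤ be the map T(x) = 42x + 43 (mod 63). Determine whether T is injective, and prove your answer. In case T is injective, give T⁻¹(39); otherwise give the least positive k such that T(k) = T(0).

3

We have gcd(42, 63) = 21 > 1. Taking a = 0 and b = 3: T(0) = 43 and T(3) = 42·3 + 43 = 169 ≡ 43 (mod 63).
So T(0) = T(3) while 0 ≠ 3, so T is not injective.
Since T is not injective, we find the least positive k with T(k) = T(0): this means 42k ≡ 0 (mod 63), i.e. 63 ∣ 42k. Since gcd(42, 63) = 21, dividing through by 21 this holds exactly when 3 ∣ 2k, and as gcd(2, 3) = 1, exactly when 3 ∣ k.
The smallest positive such k is 3.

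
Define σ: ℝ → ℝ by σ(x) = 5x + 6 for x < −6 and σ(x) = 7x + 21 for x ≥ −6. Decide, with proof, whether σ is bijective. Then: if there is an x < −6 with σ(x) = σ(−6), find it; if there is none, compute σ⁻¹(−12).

-33/7

Both pieces are strictly increasing (slopes 5 and 7), so each is injective on its own interval.
The left piece maps (−∞, −6) onto (−∞, −24); the right piece maps [−6, ∞) onto [−21, ∞).
The images leave a gap (−24 has no preimage), so σ is not surjective, hence not bijective.
Because the two images are disjoint, no x < −6 has σ(x) = σ(−6), so we compute σ⁻¹(−12): −12 lies in [−21, ∞), so solve 7x + 21 = −12: x = (−12 − 21)/7 = −33/7.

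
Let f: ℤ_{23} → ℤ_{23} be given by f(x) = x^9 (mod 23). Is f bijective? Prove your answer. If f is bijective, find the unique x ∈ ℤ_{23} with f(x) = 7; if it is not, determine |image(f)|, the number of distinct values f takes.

17

Since 23 is prime, the nonzero elements of ℤ_{23} form a cyclic group of order 22.
As gcd(9, 22) = 1, raising to the 9th power is a bijection on this group: if s^9 ≡ t^9 then (st^{−1})^9 = 1, and the only element of order dividing gcd(9, 22) = 1 is 1, so s = t.
With f(0) = 0 this makes f injective on all of ℤ_{23}, hence bijective (finite equal-size domain and codomain). In particular f is bijective.
Since f is bijective, we find the preimage of 7. The inverse of x ↦ x^9 on (ℤ_{23})^× is x ↦ x^5, because 9·5 = 45 = 2·22 + 1 ≡ 1 (mod 22) and x^{22} = 1 for x ≠ 0 (Fermat). So f⁻¹(7) = 7^5 mod 23.
Repeated squaring mod 23: 7^1 ≡ 7, 7^2 ≡ 7² = 49 ≡ 3, 7^4 ≡ 3² = 9. Since 5 = 4 + 1, 7^5 ≡ 9·7: 9·7 = 63 ≡ 17. So 7^5 ≡ 17 (mod 23).
Hence f⁻¹(7) = 17.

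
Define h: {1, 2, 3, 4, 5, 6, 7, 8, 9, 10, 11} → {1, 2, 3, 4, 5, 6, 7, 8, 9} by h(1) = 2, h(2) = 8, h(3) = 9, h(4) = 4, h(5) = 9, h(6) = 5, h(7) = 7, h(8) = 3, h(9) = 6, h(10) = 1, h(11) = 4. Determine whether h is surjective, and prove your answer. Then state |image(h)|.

Every element of the codomain has a preimage: 1 = h(10), 2 = h(1), 3 = h(8), 4 = h(4), 5 = h(6), 6 = h(9), 7 = h(7), 8 = h(2), 9 = h(3).
Thus h is surjective.
The image of h is {1, 2, 3, 4, 5, 6, 7, 8, 9}, which has 9 elements.

9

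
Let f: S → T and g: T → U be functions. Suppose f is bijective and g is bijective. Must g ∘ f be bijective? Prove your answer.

Injectivity: if g(f(x_1)) = g(f(x_2)) then f(x_1) = f(x_2) (g injective) so x_1 = x_2 (f injective).
Surjectivity: for c ∈ U pick b with g(b) = c, then a with f(a) = b; then (g ∘ f)(a) = c.
So g ∘ f is bijective.

bijective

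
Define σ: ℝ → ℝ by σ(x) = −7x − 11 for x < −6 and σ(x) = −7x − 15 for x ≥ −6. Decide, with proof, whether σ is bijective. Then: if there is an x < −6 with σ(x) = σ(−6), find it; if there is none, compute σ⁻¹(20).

-5

Both pieces are strictly decreasing (slopes −7 and −7), so each is injective on its own interval.
The left piece maps (−∞, −6) onto (31, ∞); the right piece maps [−6, ∞) onto (−∞, 27].
The images leave a gap (31 has no preimage), so σ is not surjective, hence not bijective.
Because the two images are disjoint, no x < −6 has σ(x) = σ(−6), so we compute σ⁻¹(20): 20 lies in (−∞, 27], so solve −7x − 15 = 20: x = (20 + 15)/(−7) = −5.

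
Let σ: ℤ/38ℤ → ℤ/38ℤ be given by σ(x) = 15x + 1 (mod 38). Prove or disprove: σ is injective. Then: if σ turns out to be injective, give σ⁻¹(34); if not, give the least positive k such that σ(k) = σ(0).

25

Recall: σ is injective when σ(s) = σ(t) forces s = t.
Suppose σ(s) = σ(t) in ℤ/38ℤ. Then 15s + 1 ≡ 15t + 1 (mod 38), so 15(s − t) ≡ 0 (mod 38).
Since gcd(15, 38) = 1, 15 is invertible modulo 38, thus s − t ≡ 0 (mod 38), i.e. s = t.
Therefore σ is injective.
We now compute 15⁻¹ mod 38 explicitly. Euclid's algorithm: 38 = 2·15 + 8, 15 = 1·8 + 7, 8 = 1·7 + 1; back-substituting gives 1 = 33·15 − 13·38, so 15⁻¹ ≡ 33 (mod 38).
Since σ is injective, we compute σ⁻¹(34): solve 15x + 1 ≡ 34 (mod 38), i.e. 15x ≡ 33 (mod 38).
Multiplying by 15⁻¹ = 33 gives x ≡ 33·33 = 1089 = 28·38 + 25 ≡ 25 (mod 38).
Check: σ(25) = 15·25 + 1 = 376 = 9·38 + 34 ≡ 34 (mod 38).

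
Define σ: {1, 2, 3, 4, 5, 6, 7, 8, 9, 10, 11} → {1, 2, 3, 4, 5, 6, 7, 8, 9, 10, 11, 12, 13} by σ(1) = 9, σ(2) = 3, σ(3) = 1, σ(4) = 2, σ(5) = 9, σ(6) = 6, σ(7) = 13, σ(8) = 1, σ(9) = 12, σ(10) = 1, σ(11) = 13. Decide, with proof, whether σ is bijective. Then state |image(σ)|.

7

σ(1) = 9 = σ(5) with 1 ≠ 5, so σ is not injective, hence not bijective.
The image of σ is {1, 2, 3, 6, 9, 12, 13}, which has 7 elements.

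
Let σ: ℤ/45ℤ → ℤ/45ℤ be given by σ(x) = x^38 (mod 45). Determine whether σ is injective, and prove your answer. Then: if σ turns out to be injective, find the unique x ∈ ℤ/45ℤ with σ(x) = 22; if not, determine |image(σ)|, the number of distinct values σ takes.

12

σ(2): Repeated squaring mod 45: 2^1 ≡ 2, 2^2 ≡ 2² = 4, 2^4 ≡ 4² = 16, 2^8 ≡ 16² = 256 ≡ 31, 2^16 ≡ 31² = 961 ≡ 16, 2^32 ≡ 16² = 256 ≡ 31. Since 38 = 32 + 4 + 2, 2^38 ≡ 31·16·4: 31·16 = 496 ≡ 1, then 1·4 = 4. So 2^38 ≡ 4 (mod 45).
σ(7): Repeated squaring mod 45: 7^1 ≡ 7, 7^2 ≡ 7² = 49 ≡ 4, 7^4 ≡ 4² = 16, 7^8 ≡ 16² = 256 ≡ 31, 7^16 ≡ 31² = 961 ≡ 16, 7^32 ≡ 16² = 256 ≡ 31. Since 38 = 32 + 4 + 2, 7^38 ≡ 31·16·4: 31·16 = 496 ≡ 1, then 1·4 = 4. So 7^38 ≡ 4 (mod 45).
So σ(2) = σ(7) = 4 while 2 ≠ 7, so σ is not injective.
Since σ is not injective, we determine |image(σ)|. Computing x^38 mod 45 for each x (by repeated squaring, reducing mod 45 at every step), the values σ(0), σ(1), …, σ(44) are: 0, 1, 4, 9, 16, 25, 36, 4, 19, 36, 10, 31, 9, 34, 16, 0, 31, 19, 9, 1, 40, 36, 34, 34, 36, 40, 1, 9, 19, 31, 0, 16, 34, 9, 31, 10, 36, 19, 4, 36, 25, 16, 9, 4, 1.
The distinct values are {0, 1, 4, 9, 10, 16, 19, 25, 31, 34, 36, 40}; there are 12 of them.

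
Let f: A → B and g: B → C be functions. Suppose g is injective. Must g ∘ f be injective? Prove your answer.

not injective

No. Take A = {1, 2}, B = C = {1, 2, 3, 4, 5}, f(1) = f(2) = 1, and g = identity (injective).
Then (g ∘ f)(1) = (g ∘ f)(2) = 1 with 1 ≠ 2, so g ∘ f is not injective.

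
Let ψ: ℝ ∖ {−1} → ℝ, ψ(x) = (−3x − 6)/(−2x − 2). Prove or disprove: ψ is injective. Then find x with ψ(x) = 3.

Suppose ψ(s) = ψ(t). Cross-multiplying: (−3s − 6)(−2t − 2) = (−3t − 6)(−2s − 2).
Expanding both sides and cancelling the symmetric terms leaves −6·(s − t) = 0. Since −6 ≠ 0, s = t. Hence ψ is injective.
Solving ψ(x) = 3: cross-multiplying gives −3x − 6 = 3(−2x − 2), which rearranges to 3x = 0, so x = 0.

0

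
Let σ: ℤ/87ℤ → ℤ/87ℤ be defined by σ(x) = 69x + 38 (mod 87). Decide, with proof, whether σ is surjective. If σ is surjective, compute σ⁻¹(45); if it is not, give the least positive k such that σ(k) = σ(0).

29

Since gcd(69, 87) = 3, we have 69x ≡ 0 (mod 3) for all x, so σ(x) ≡ 2 (mod 3).
But 0 ≢ 2 (mod 3), so 0 ∈ ℤ/87ℤ has no preimage. Thus σ is not surjective.
Since σ is not surjective, we find the least positive k with σ(k) = σ(0): this means 69k ≡ 0 (mod 87), i.e. 87 ∣ 69k. Since gcd(69, 87) = 3, dividing through by 3 this holds exactly when 29 ∣ 23k, and as gcd(23, 29) = 1, exactly when 29 ∣ k.
The smallest positive such k is 29.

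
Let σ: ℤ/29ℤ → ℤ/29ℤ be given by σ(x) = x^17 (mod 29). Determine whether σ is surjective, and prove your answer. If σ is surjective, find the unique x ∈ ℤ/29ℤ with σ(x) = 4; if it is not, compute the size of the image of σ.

Since 29 is prime, the nonzero elements of ℤ/29ℤ form a cyclic group of order 28.
As gcd(17, 28) = 1, raising to the 17th power is a bijection on this group: if u^17 ≡ v^17 then (uv^{−1})^17 = 1, and the only element of order dividing gcd(17, 28) = 1 is 1, so u = v.
With σ(0) = 0 this makes σ injective on all of ℤ/29ℤ, hence bijective (finite equal-size domain and codomain). In particular σ is surjective.
Since σ is surjective, we find the preimage of 4. The inverse of x ↦ x^17 on (ℤ/29ℤ)^× is x ↦ x^5, because 17·5 = 85 = 3·28 + 1 ≡ 1 (mod 28) and x^{28} = 1 for x ≠ 0 (Fermat). So σ⁻¹(4) = 4^5 mod 29.
Repeated squaring mod 29: 4^1 ≡ 4, 4^2 ≡ 4² = 16, 4^4 ≡ 16² = 256 ≡ 24. Since 5 = 4 + 1, 4^5 ≡ 24·4: 24·4 = 96 ≡ 9. So 4^5 ≡ 9 (mod 29).
Hence σ⁻¹(4) = 9.

9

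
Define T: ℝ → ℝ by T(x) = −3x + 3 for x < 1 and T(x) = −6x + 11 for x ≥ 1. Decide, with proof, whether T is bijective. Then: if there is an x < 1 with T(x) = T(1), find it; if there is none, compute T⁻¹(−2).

-2/3

Both pieces are strictly decreasing (slopes −3 and −6), so each is injective on its own interval.
The left piece maps (−∞, 1) onto (0, ∞); the right piece maps [1, ∞) onto (−∞, 5].
These images overlap. In particular T(1) = 5 (right piece), and solving −3x + 3 = 5 on the left piece gives x = −2/3 < 1.
So T(−2/3) = T(1) with −2/3 ≠ 1, and T is not injective, hence not bijective. This x = −2/3 is the requested value below 1.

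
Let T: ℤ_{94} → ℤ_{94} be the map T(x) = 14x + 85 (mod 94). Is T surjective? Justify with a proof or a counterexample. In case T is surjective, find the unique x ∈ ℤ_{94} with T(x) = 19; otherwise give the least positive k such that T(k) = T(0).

47

Recall: surjectivity means every element of the codomain has a preimage under T.
Since gcd(14, 94) = 2, we have 14x ≡ 0 (mod 2) for all x, so T(x) ≡ 1 (mod 2).
But 0 ≢ 1 (mod 2), so 0 ∈ ℤ_{94} has no preimage. Therefore T is not surjective.
Since T is not surjective, we find the least positive k with T(k) = T(0): this means 14k ≡ 0 (mod 94), i.e. 94 ∣ 14k. Since gcd(14, 94) = 2, dividing through by 2 this holds exactly when 47 ∣ 7k, and as gcd(7, 47) = 1, exactly when 47 ∣ k.
The smallest positive such k is 47.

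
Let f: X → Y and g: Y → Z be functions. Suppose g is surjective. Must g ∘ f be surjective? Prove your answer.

No. Take X = {1}, Y = Z = {1, 2}, f(1) = 1, and g = identity (surjective).
Then (g ∘ f)(1) = 1, and 2 ∈ Z has no preimage under g ∘ f, so g ∘ f is not surjective.

not surjective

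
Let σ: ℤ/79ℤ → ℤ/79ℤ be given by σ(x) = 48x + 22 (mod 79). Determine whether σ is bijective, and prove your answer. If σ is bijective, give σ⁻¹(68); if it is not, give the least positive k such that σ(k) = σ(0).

24

Recall: σ is injective when σ(s) = σ(t) forces s = t.
If σ(s) = σ(t), then 48s ≡ 48t (mod 79). Because gcd(48, 79) = 1, we may cancel 48 to get s ≡ t (mod 79).
We now compute 48⁻¹ mod 79 explicitly. Euclid's algorithm: 79 = 1·48 + 31, 48 = 1·31 + 17, 31 = 1·17 + 14, 17 = 1·14 + 3, 14 = 4·3 + 2, 3 = 1·2 + 1; back-substituting gives 1 = 28·48 − 17·79, so 48⁻¹ ≡ 28 (mod 79).
Then y ↦ 28(y − 22) is a two-sided inverse to σ, so every y ∈ ℤ/79ℤ has a preimage.
Thus σ is bijective.
Since σ is bijective, we find σ⁻¹(68): we need 48x ≡ 68 − 22 ≡ 46 (mod 79). Using 48⁻¹ = 28: x ≡ 28·46 = 1288 = 16·79 + 24, so x = 24.
Check: σ(24) = 48·24 + 22 = 1174 = 14·79 + 68 ≡ 68 (mod 79).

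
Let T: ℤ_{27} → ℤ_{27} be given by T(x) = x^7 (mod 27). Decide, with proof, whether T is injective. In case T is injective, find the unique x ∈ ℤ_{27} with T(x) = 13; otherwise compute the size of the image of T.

19

T(0) = 0^7 = 0.
T(3): Repeated squaring mod 27: 3^1 ≡ 3, 3^2 ≡ 3² = 9, 3^4 ≡ 9² = 81 ≡ 0. Since 7 = 4 + 2 + 1, 3^7 ≡ 0·9·3: 0·9 = 0, then 0·3 = 0. So 3^7 ≡ 0 (mod 27).
So T(0) = T(3) = 0 while 0 ≠ 3, so T is not injective.
Since T is not injective, we determine |image(T)|. Computing x^7 mod 27 for each x (by repeated squaring, reducing mod 27 at every step), the values T(0), T(1), …, T(26) are: 0, 1, 20, 0, 22, 14, 0, 16, 8, 0, 10, 2, 0, 4, 23, 0, 25, 17, 0, 19, 11, 0, 13, 5, 0, 7, 26.
The distinct values are {0, 1, 2, 4, 5, 7, 8, 10, 11, 13, 14, 16, 17, 19, 20, 22, 23, 25, 26}; there are 19 of them.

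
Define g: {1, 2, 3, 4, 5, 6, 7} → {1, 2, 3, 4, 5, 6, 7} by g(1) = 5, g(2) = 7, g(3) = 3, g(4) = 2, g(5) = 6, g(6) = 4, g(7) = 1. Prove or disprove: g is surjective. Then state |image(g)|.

Every element of the codomain has a preimage: 1 = g(7), 2 = g(4), 3 = g(3), 4 = g(6), 5 = g(1), 6 = g(5), 7 = g(2).
Therefore g is surjective.
The image of g is {1, 2, 3, 4, 5, 6, 7}, which has 7 elements.

7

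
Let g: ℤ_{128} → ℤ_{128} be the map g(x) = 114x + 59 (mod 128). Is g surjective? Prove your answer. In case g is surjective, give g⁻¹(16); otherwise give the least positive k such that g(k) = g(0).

64

Since gcd(114, 128) = 2, we have 114x ≡ 0 (mod 2) for all x, so g(x) ≡ 1 (mod 2).
But 0 ≢ 1 (mod 2), so 0 ∈ ℤ_{128} has no preimage. Hence g is not surjective.
Since g is not surjective, we find the least positive k with g(k) = g(0): this means 114k ≡ 0 (mod 128), i.e. 128 ∣ 114k. Since gcd(114, 128) = 2, dividing through by 2 this holds exactly when 64 ∣ 57k, and as gcd(57, 64) = 1, exactly when 64 ∣ k.
The smallest positive such k is 64.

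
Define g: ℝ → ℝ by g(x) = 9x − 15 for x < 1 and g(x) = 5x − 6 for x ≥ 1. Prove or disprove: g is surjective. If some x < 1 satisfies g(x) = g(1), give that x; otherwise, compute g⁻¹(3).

9/5

Both pieces are strictly increasing (slopes 9 and 5), so each is injective on its own interval.
The left piece maps (−∞, 1) onto (−∞, −6); the right piece maps [1, ∞) onto [−1, ∞).
The union (−∞, −6) ∪ [−1, ∞) omits the interval between −6 and −1; in particular −6 has no preimage. So g is not surjective.
Because the two images are disjoint, no x < 1 has g(x) = g(1), so we compute g⁻¹(3): 3 lies in [−1, ∞), so solve 5x − 6 = 3: x = (3 + 6)/5 = 9/5.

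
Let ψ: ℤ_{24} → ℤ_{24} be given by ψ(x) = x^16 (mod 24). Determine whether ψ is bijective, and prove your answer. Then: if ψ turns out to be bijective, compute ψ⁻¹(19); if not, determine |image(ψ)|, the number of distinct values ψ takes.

4

ψ(2): Repeated squaring mod 24: 2^1 ≡ 2, 2^2 ≡ 2² = 4, 2^4 ≡ 4² = 16, 2^8 ≡ 16² = 256 ≡ 16, 2^16 ≡ 16² = 256 ≡ 16. So 2^16 ≡ 16 (mod 24).
ψ(4): Repeated squaring mod 24: 4^1 ≡ 4, 4^2 ≡ 4² = 16, 4^4 ≡ 16² = 256 ≡ 16, 4^8 ≡ 16² = 256 ≡ 16, 4^16 ≡ 16² = 256 ≡ 16. So 4^16 ≡ 16 (mod 24).
So ψ(2) = ψ(4) = 16 while 2 ≠ 4, so ψ is not injective, hence not bijective.
Since ψ is not bijective, we determine |image(ψ)|. Computing x^16 mod 24 for each x (by repeated squaring, reducing mod 24 at every step), the values ψ(0), ψ(1), …, ψ(23) are: 0, 1, 16, 9, 16, 1, 0, 1, 16, 9, 16, 1, 0, 1, 16, 9, 16, 1, 0, 1, 16, 9, 16, 1.
The distinct values are {0, 1, 9, 16}; there are 4 of them.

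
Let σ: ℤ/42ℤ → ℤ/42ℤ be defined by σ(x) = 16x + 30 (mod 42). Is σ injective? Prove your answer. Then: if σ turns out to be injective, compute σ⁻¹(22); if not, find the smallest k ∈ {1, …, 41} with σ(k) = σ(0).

We have gcd(16, 42) = 2 > 1. Taking u = 0 and v = 21: σ(0) = 30 and σ(21) = 16·21 + 30 = 366 ≡ 30 (mod 42).
So σ(0) = σ(21) while 0 ≠ 21, so σ is not injective.
Since σ is not injective, we find the least positive k with σ(k) = σ(0): this means 16k ≡ 0 (mod 42), i.e. 42 ∣ 16k. Since gcd(16, 42) = 2, dividing through by 2 this holds exactly when 21 ∣ 8k, and as gcd(8, 21) = 1, exactly when 21 ∣ k.
The smallest positive such k is 21.

21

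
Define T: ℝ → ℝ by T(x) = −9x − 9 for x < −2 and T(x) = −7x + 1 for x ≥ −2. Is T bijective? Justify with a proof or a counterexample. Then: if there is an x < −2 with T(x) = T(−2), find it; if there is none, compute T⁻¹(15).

Both pieces are strictly decreasing (slopes −9 and −7), so each is injective on its own interval.
The left piece maps (−∞, −2) onto (9, ∞); the right piece maps [−2, ∞) onto (−∞, 15].
These images overlap. In particular T(−2) = 15 (right piece), and solving −9x − 9 = 15 on the left piece gives x = −8/3 < −2.
So T(−8/3) = T(−2) with −8/3 ≠ −2, and T is not injective, hence not bijective. This x = −8/3 is the requested value below −2.

-8/3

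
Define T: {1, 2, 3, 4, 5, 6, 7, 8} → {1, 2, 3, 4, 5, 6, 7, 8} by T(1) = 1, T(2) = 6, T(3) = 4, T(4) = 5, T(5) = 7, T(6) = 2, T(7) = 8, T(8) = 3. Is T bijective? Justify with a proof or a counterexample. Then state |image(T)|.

The values 1, 6, 4, 5, 7, 2, 8, 3 are a permutation of {1, 2, 3, 4, 5, 6, 7, 8}: each element appears exactly once.
So T is injective and surjective, hence bijective.
The image of T is {1, 2, 3, 4, 5, 6, 7, 8}, which has 8 elements.

8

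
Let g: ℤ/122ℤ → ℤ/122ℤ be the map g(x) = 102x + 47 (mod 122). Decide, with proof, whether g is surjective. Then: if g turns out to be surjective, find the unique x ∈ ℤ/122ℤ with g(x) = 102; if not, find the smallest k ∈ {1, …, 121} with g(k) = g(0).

61

Since gcd(102, 122) = 2, we have 102x ≡ 0 (mod 2) for all x, so g(x) ≡ 1 (mod 2).
But 0 ≢ 1 (mod 2), so 0 ∈ ℤ/122ℤ has no preimage. Therefore g is not surjective.
Since g is not surjective, we find the least positive k with g(k) = g(0): this means 102k ≡ 0 (mod 122), i.e. 122 ∣ 102k. Since gcd(102, 122) = 2, dividing through by 2 this holds exactly when 61 ∣ 51k, and as gcd(51, 61) = 1, exactly when 61 ∣ k.
The smallest positive such k is 61.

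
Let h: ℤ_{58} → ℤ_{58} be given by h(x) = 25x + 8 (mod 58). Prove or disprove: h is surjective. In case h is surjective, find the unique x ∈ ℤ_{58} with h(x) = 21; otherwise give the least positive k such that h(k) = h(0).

Since gcd(25, 58) = 1, 25 is invertible modulo 58. Euclid's algorithm: 58 = 2·25 + 8, 25 = 3·8 + 1; back-substituting gives 1 = 7·25 − 3·58, so 25⁻¹ ≡ 7 (mod 58).
For any y ∈ ℤ_{58}, x = 7(y − 8) mod 58 satisfies h(x) = 25·7(y − 8) + 8 ≡ y (since 25·7 ≡ 1 mod 58). So every y has a preimage.
So h is surjective.
Since h is surjective, we compute h⁻¹(21): solve 25x + 8 ≡ 21 (mod 58), i.e. 25x ≡ 13 (mod 58).
Multiplying by 25⁻¹ = 7 gives x ≡ 7·13 = 91 = 1·58 + 33 ≡ 33 (mod 58).
Check: h(33) = 25·33 + 8 = 833 = 14·58 + 21 ≡ 21 (mod 58).

33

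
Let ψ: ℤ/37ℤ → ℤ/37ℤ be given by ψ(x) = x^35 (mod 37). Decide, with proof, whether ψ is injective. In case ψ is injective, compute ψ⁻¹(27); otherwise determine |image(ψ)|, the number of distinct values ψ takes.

Since 37 is prime, the nonzero elements of ℤ/37ℤ form a cyclic group of order 36.
As gcd(35, 36) = 1, raising to the 35th power is a bijection on this group: if x_1^35 ≡ x_2^35 then (x_1x_2^{−1})^35 = 1, and the only element of order dividing gcd(35, 36) = 1 is 1, so x_1 = x_2.
With ψ(0) = 0 this makes ψ injective on all of ℤ/37ℤ, hence bijective (finite equal-size domain and codomain). In particular ψ is injective.
Since ψ is injective, we find the preimage of 27. The inverse of x ↦ x^35 on (ℤ/37ℤ)^× is x ↦ x^35, because 35·35 = 1225 = 34·36 + 1 ≡ 1 (mod 36) and x^{36} = 1 for x ≠ 0 (Fermat). So ψ⁻¹(27) = 27^35 mod 37.
Repeated squaring mod 37: 27^1 ≡ 27, 27^2 ≡ 27² = 729 ≡ 26, 27^4 ≡ 26² = 676 ≡ 10, 27^8 ≡ 10² = 100 ≡ 26, 27^16 ≡ 26² = 676 ≡ 10, 27^32 ≡ 10² = 100 ≡ 26. Since 35 = 32 + 2 + 1, 27^35 ≡ 26·26·27: 26·26 = 676 ≡ 10, then 10·27 = 270 ≡ 11. So 27^35 ≡ 11 (mod 37).
Hence ψ⁻¹(27) = 11.

11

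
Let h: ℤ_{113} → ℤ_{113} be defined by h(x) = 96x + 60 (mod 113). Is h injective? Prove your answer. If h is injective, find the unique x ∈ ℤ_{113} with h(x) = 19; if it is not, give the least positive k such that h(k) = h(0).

29

Suppose h(u) = h(v) in ℤ_{113}. Then 96u + 60 ≡ 96v + 60 (mod 113), therefore 96(u − v) ≡ 0 (mod 113).
Since gcd(96, 113) = 1, 96 is invertible modulo 113, therefore u − v ≡ 0 (mod 113), i.e. u = v.
Therefore h is injective.
We now compute 96⁻¹ mod 113 explicitly. Euclid's algorithm: 113 = 1·96 + 17, 96 = 5·17 + 11, 17 = 1·11 + 6, 11 = 1·6 + 5, 6 = 1·5 + 1; back-substituting gives 1 = 93·96 − 79·113, so 96⁻¹ ≡ 93 (mod 113).
Since h is injective, we compute h⁻¹(19): solve 96x + 60 ≡ 19 (mod 113), i.e. 96x ≡ 72 (mod 113).
Multiplying by 96⁻¹ = 93 gives x ≡ 93·72 = 6696 = 59·113 + 29 ≡ 29 (mod 113).
Check: h(29) = 96·29 + 60 = 2844 = 25·113 + 19 ≡ 19 (mod 113).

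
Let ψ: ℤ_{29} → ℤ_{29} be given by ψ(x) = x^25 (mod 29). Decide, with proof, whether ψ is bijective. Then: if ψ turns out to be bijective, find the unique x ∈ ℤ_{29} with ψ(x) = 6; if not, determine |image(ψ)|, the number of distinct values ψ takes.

22

Since 29 is prime, the nonzero elements of ℤ_{29} form a cyclic group of order 28.
As gcd(25, 28) = 1, raising to the 25th power is a bijection on this group: if a^25 ≡ b^25 then (ab^{−1})^25 = 1, and the only element of order dividing gcd(25, 28) = 1 is 1, so a = b.
With ψ(0) = 0 this makes ψ injective on all of ℤ_{29}, hence bijective (finite equal-size domain and codomain). In particular ψ is bijective.
Since ψ is bijective, we find the preimage of 6. The inverse of x ↦ x^25 on (ℤ_{29})^× is x ↦ x^9, because 25·9 = 225 = 8·28 + 1 ≡ 1 (mod 28) and x^{28} = 1 for x ≠ 0 (Fermat). So ψ⁻¹(6) = 6^9 mod 29.
Repeated squaring mod 29: 6^1 ≡ 6, 6^2 ≡ 6² = 36 ≡ 7, 6^4 ≡ 7² = 49 ≡ 20, 6^8 ≡ 20² = 400 ≡ 23. Since 9 = 8 + 1, 6^9 ≡ 23·6: 23·6 = 138 ≡ 22. So 6^9 ≡ 22 (mod 29).
Hence ψ⁻¹(6) = 22.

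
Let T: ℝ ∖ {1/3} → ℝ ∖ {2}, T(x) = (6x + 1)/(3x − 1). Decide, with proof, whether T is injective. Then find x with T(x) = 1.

Suppose T(u) = T(v). Cross-multiplying: (6u + 1)(3v − 1) = (6v + 1)(3u − 1).
Expanding both sides and cancelling the symmetric terms leaves −9·(u − v) = 0. Since −9 ≠ 0, u = v. Hence T is injective.
Solving T(x) = 1: cross-multiplying gives 6x + 1 = 1(3x − 1), which rearranges to 3x = −2, so x = −2/3.

-2/3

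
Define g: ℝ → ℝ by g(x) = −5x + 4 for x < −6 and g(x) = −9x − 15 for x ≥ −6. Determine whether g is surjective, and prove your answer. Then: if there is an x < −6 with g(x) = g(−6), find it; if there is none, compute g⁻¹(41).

Both pieces are strictly decreasing (slopes −5 and −9), so each is injective on its own interval.
The left piece maps (−∞, −6) onto (34, ∞); the right piece maps [−6, ∞) onto (−∞, 39].
The union (34, ∞) ∪ (−∞, 39] covers ℝ, so g is surjective.
For the follow-up: the images overlap, so an x < −6 with g(x) = g(−6) exists. g(−6) = 39; solving −5x + 4 = 39 for x < −6 gives x = (39 − 4)/(−5) = −7.

-7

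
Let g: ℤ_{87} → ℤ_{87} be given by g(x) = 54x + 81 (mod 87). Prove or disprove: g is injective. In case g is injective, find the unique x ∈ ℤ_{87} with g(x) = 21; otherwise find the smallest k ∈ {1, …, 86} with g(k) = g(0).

We have gcd(54, 87) = 3 > 1. Taking s = 0 and t = 29: g(0) = 81 and g(29) = 54·29 + 81 = 1647 ≡ 81 (mod 87).
So g(0) = g(29) while 0 ≠ 29, hence g is not injective.
Since g is not injective, we find the least positive k with g(k) = g(0): this means 54k ≡ 0 (mod 87), i.e. 87 ∣ 54k. Since gcd(54, 87) = 3, dividing through by 3 this holds exactly when 29 ∣ 18k, and as gcd(18, 29) = 1, exactly when 29 ∣ k.
The smallest positive such k is 29.

29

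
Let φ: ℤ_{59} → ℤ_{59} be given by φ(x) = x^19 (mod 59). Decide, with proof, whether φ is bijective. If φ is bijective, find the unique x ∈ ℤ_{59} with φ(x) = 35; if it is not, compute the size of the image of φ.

36

Since 59 is prime, the nonzero elements of ℤ_{59} form a cyclic group of order 58.
As gcd(19, 58) = 1, raising to the 19th power is a bijection on this group: if a^19 ≡ b^19 then (ab^{−1})^19 = 1, and the only element of order dividing gcd(19, 58) = 1 is 1, so a = b.
With φ(0) = 0 this makes φ injective on all of ℤ_{59}, hence bijective (finite equal-size domain and codomain). In particular φ is bijective.
Since φ is bijective, we find the preimage of 35. The inverse of x ↦ x^19 on (ℤ_{59})^× is x ↦ x^55, because 19·55 = 1045 = 18·58 + 1 ≡ 1 (mod 58) and x^{58} = 1 for x ≠ 0 (Fermat). So φ⁻¹(35) = 35^55 mod 59.
Repeated squaring mod 59: 35^1 ≡ 35, 35^2 ≡ 35² = 1225 ≡ 45, 35^4 ≡ 45² = 2025 ≡ 19, 35^8 ≡ 19² = 361 ≡ 7, 35^16 ≡ 7² = 49, 35^32 ≡ 49² = 2401 ≡ 41. Since 55 = 32 + 16 + 4 + 2 + 1, 35^55 ≡ 41·49·19·45·35: 41·49 = 2009 ≡ 3, then 3·19 = 57, then 57·45 = 2565 ≡ 28, then 28·35 = 980 ≡ 36. So 35^55 ≡ 36 (mod 59).
Hence φ⁻¹(35) = 36.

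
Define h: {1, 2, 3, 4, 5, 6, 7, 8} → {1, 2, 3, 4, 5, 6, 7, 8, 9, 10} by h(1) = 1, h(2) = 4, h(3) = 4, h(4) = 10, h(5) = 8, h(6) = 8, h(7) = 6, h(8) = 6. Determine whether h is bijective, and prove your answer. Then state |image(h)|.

5

h(2) = 4 = h(3) with 2 ≠ 3, so h is not injective, hence not bijective.
The image of h is {1, 4, 6, 8, 10}, which has 5 elements.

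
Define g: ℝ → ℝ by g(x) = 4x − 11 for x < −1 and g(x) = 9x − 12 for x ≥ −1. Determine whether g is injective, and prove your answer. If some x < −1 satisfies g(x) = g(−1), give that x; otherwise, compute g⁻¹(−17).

Both pieces are strictly increasing (slopes 4 and 9), so each is injective on its own interval.
The left piece maps (−∞, −1) onto (−∞, −15); the right piece maps [−1, ∞) onto [−21, ∞).
These images overlap. In particular g(−1) = −21 (right piece), and solving 4x − 11 = −21 on the left piece gives x = −5/2 < −1.
So g(−5/2) = g(−1) with −5/2 ≠ −1, and g is not injective. This x = −5/2 is the requested value below −1.

-5/2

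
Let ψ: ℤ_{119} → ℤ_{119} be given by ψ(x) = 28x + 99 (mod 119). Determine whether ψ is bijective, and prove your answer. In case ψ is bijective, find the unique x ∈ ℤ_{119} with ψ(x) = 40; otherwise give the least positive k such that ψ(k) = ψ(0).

Recall: ψ is injective if ψ(a) = ψ(b) implies a = b.
We have gcd(28, 119) = 7 > 1. Taking a = 0 and b = 17: ψ(0) = 99 and ψ(17) = 28·17 + 99 = 575 ≡ 99 (mod 119).
So ψ(0) = ψ(17) while 0 ≠ 17, thus ψ is not injective, hence not bijective.
Since ψ is not bijective, we find the least positive k with ψ(k) = ψ(0): this means 28k ≡ 0 (mod 119), i.e. 119 ∣ 28k. Since gcd(28, 119) = 7, dividing through by 7 this holds exactly when 17 ∣ 4k, and as gcd(4, 17) = 1, exactly when 17 ∣ k.
The smallest positive such k is 17.

17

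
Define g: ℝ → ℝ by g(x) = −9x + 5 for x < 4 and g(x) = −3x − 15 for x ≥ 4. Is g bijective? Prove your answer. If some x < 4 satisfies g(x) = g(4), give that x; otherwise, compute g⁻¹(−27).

Both pieces are strictly decreasing (slopes −9 and −3), so each is injective on its own interval.
The left piece maps (−∞, 4) onto (−31, ∞); the right piece maps [4, ∞) onto (−∞, −27].
These images overlap. In particular g(4) = −27 (right piece), and solving −9x + 5 = −27 on the left piece gives x = 32/9 < 4.
So g(32/9) = g(4) with 32/9 ≠ 4, and g is not injective, hence not bijective. This x = 32/9 is the requested value below 4.

32/9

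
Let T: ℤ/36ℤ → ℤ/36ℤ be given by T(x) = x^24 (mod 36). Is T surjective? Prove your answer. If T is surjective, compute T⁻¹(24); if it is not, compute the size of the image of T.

T(2): Repeated squaring mod 36: 2^1 ≡ 2, 2^2 ≡ 2² = 4, 2^4 ≡ 4² = 16, 2^8 ≡ 16² = 256 ≡ 4, 2^16 ≡ 4² = 16. Since 24 = 16 + 8, 2^24 ≡ 16·4: 16·4 = 64 ≡ 28. So 2^24 ≡ 28 (mod 36).
T(4): Repeated squaring mod 36: 4^1 ≡ 4, 4^2 ≡ 4² = 16, 4^4 ≡ 16² = 256 ≡ 4, 4^8 ≡ 4² = 16, 4^16 ≡ 16² = 256 ≡ 4. Since 24 = 16 + 8, 4^24 ≡ 4·16: 4·16 = 64 ≡ 28. So 4^24 ≡ 28 (mod 36).
So T(2) = T(4) = 28 while 2 ≠ 4, hence T is not injective.
A non-injective map from the 36-element set ℤ/36ℤ to itself takes at most 35 distinct values, so it cannot be surjective. So T is not surjective.
Since T is not surjective, we determine |image(T)|. Computing x^24 mod 36 for each x (by repeated squaring, reducing mod 36 at every step), the values T(0), T(1), …, T(35) are: 0, 1, 28, 9, 28, 1, 0, 1, 28, 9, 28, 1, 0, 1, 28, 9, 28, 1, 0, 1, 28, 9, 28, 1, 0, 1, 28, 9, 28, 1, 0, 1, 28, 9, 28, 1.
The distinct values are {0, 1, 9, 28}; there are 4 of them.

4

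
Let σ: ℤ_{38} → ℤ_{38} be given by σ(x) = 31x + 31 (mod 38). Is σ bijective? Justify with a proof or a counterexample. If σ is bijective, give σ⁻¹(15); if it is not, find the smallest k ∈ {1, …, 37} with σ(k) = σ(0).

Recall that injectivity means: for all u, v in the domain, σ(u) = σ(v) implies u = v.
If σ(u) = σ(v), then 31u ≡ 31v (mod 38). Because gcd(31, 38) = 1, we may cancel 31 to get u ≡ v (mod 38).
We now compute 31⁻¹ mod 38 explicitly. Euclid's algorithm: 38 = 1·31 + 7, 31 = 4·7 + 3, 7 = 2·3 + 1; back-substituting gives 1 = 27·31 − 22·38, so 31⁻¹ ≡ 27 (mod 38).
Then y ↦ 27(y − 31) is a two-sided inverse to σ, so every y ∈ ℤ_{38} has a preimage.
So σ is bijective.
Since σ is bijective, we compute σ⁻¹(15): solve 31x + 31 ≡ 15 (mod 38), i.e. 31x ≡ 22 (mod 38).
Multiplying by 31⁻¹ = 27 gives x ≡ 27·22 = 594 = 15·38 + 24 ≡ 24 (mod 38).
Check: σ(24) = 31·24 + 31 = 775 = 20·38 + 15 ≡ 15 (mod 38).

24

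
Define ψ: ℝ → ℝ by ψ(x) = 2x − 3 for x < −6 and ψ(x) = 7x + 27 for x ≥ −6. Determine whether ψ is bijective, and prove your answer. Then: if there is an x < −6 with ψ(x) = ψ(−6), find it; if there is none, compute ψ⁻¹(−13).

-40/7

Both pieces are strictly increasing (slopes 2 and 7), so each is injective on its own interval.
The left piece maps (−∞, −6) onto (−∞, −15); the right piece maps [−6, ∞) onto [−15, ∞).
Since −15 = −15, the images partition ℝ: ψ is injective and surjective, hence bijective.
Because the two images are disjoint, no x < −6 has ψ(x) = ψ(−6), so we compute ψ⁻¹(−13): −13 lies in [−15, ∞), so solve 7x + 27 = −13: x = (−13 − 27)/7 = −40/7.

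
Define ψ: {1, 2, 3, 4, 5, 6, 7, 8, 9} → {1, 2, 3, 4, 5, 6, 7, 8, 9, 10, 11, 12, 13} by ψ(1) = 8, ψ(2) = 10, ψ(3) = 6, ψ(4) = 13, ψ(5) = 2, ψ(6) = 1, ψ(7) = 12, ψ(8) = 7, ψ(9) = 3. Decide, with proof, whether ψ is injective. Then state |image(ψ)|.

The values ψ(1), …, ψ(9) are 8, 10, 6, 13, 2, 1, 12, 7, 3 — all distinct.
So ψ(x_1) = ψ(x_2) only when x_1 = x_2, and ψ is injective.
The image of ψ is {1, 2, 3, 6, 7, 8, 10, 12, 13}, which has 9 elements.

9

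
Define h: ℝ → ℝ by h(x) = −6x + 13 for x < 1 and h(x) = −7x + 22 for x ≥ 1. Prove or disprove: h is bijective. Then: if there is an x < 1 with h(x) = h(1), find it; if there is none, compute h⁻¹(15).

-1/3

Both pieces are strictly decreasing (slopes −6 and −7), so each is injective on its own interval.
The left piece maps (−∞, 1) onto (7, ∞); the right piece maps [1, ∞) onto (−∞, 15].
These images overlap. In particular h(1) = 15 (right piece), and solving −6x + 13 = 15 on the left piece gives x = −1/3 < 1.
So h(−1/3) = h(1) with −1/3 ≠ 1, and h is not injective, hence not bijective. This x = −1/3 is the requested value below 1.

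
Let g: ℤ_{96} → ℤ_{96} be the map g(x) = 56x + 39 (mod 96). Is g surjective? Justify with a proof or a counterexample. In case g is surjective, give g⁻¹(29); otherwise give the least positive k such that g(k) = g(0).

12

Since gcd(56, 96) = 8, we have 56x ≡ 0 (mod 8) for all x, so g(x) ≡ 7 (mod 8).
But 0 ≢ 7 (mod 8), so 0 ∈ ℤ_{96} has no preimage. So g is not surjective.
Since g is not surjective, we find the least positive k with g(k) = g(0): this means 56k ≡ 0 (mod 96), i.e. 96 ∣ 56k. Since gcd(56, 96) = 8, dividing through by 8 this holds exactly when 12 ∣ 7k, and as gcd(7, 12) = 1, exactly when 12 ∣ k.
The smallest positive such k is 12.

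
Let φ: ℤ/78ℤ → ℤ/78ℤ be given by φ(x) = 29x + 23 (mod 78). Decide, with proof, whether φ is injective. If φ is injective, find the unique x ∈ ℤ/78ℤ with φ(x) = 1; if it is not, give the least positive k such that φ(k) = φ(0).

10

Recall: injectivity means: for all x_1, x_2 in the domain, φ(x_1) = φ(x_2) implies x_1 = x_2.
If φ(x_1) = φ(x_2), then 29x_1 ≡ 29x_2 (mod 78). Because gcd(29, 78) = 1, we may cancel 29 to get x_1 ≡ x_2 (mod 78).
Therefore φ is injective.
We now compute 29⁻¹ mod 78 explicitly. Euclid's algorithm: 78 = 2·29 + 20, 29 = 1·20 + 9, 20 = 2·9 + 2, 9 = 4·2 + 1; back-substituting gives 1 = 35·29 − 13·78, so 29⁻¹ ≡ 35 (mod 78).
Since φ is injective, we compute φ⁻¹(1): solve 29x + 23 ≡ 1 (mod 78), i.e. 29x ≡ 56 (mod 78).
Multiplying by 29⁻¹ = 35 gives x ≡ 35·56 = 1960 = 25·78 + 10 ≡ 10 (mod 78).
Check: φ(10) = 29·10 + 23 = 313 = 4·78 + 1 ≡ 1 (mod 78).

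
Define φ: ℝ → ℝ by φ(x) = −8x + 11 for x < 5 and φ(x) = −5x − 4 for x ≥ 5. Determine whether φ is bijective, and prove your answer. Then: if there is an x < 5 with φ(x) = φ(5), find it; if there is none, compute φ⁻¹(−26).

37/8

Both pieces are strictly decreasing (slopes −8 and −5), so each is injective on its own interval.
The left piece maps (−∞, 5) onto (−29, ∞); the right piece maps [5, ∞) onto (−∞, −29].
Since −29 = −29, the images partition ℝ: φ is injective and surjective, hence bijective.
Because the two images are disjoint, no x < 5 has φ(x) = φ(5), so we compute φ⁻¹(−26): −26 lies in (−29, ∞), so solve −8x + 11 = −26: x = (−26 − 11)/(−8) = 37/8.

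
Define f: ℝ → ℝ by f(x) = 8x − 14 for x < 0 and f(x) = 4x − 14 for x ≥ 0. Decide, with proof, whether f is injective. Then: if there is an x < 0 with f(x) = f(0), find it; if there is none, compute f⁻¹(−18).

Both pieces are strictly increasing (slopes 8 and 4), so each is injective on its own interval.
The left piece maps (−∞, 0) onto (−∞, −14); the right piece maps [0, ∞) onto [−14, ∞).
These images are disjoint, so no value is attained by both pieces. Therefore f is injective.
Because the two images are disjoint, no x < 0 has f(x) = f(0), so we compute f⁻¹(−18): −18 lies in (−∞, −14), so solve 8x − 14 = −18: x = (−18 + 14)/8 = −1/2.

-1/2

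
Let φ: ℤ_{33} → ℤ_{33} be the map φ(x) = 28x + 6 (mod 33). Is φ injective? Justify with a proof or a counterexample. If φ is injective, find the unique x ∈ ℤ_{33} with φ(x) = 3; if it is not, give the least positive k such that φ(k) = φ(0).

Suppose φ(s) = φ(t) in ℤ_{33}. Then 28s + 6 ≡ 28t + 6 (mod 33), therefore 28(s − t) ≡ 0 (mod 33).
Since gcd(28, 33) = 1, 28 is invertible modulo 33, so s − t ≡ 0 (mod 33), i.e. s = t.
Hence φ is injective.
We now compute 28⁻¹ mod 33 explicitly. Euclid's algorithm: 33 = 1·28 + 5, 28 = 5·5 + 3, 5 = 1·3 + 2, 3 = 1·2 + 1; back-substituting gives 1 = 13·28 − 11·33, so 28⁻¹ ≡ 13 (mod 33).
Since φ is injective, we find φ⁻¹(3): we need 28x ≡ 3 − 6 ≡ 30 (mod 33). Using 28⁻¹ = 13: x ≡ 13·30 = 390 = 11·33 + 27, so x = 27.
Check: φ(27) = 28·27 + 6 = 762 = 23·33 + 3 ≡ 3 (mod 33).

27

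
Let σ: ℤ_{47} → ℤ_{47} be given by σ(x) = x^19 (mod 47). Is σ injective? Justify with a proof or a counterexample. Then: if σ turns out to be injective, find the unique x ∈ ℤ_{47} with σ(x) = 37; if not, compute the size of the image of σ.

Since 47 is prime, the nonzero elements of ℤ_{47} form a cyclic group of order 46.
As gcd(19, 46) = 1, raising to the 19th power is a bijection on this group: if x_1^19 ≡ x_2^19 then (x_1x_2^{−1})^19 = 1, and the only element of order dividing gcd(19, 46) = 1 is 1, so x_1 = x_2.
With σ(0) = 0 this makes σ injective on all of ℤ_{47}, hence bijective (finite equal-size domain and codomain). In particular σ is injective.
Since σ is injective, we find the preimage of 37. The inverse of x ↦ x^19 on (ℤ_{47})^× is x ↦ x^17, because 19·17 = 323 = 7·46 + 1 ≡ 1 (mod 46) and x^{46} = 1 for x ≠ 0 (Fermat). So σ⁻¹(37) = 37^17 mod 47.
Repeated squaring mod 47: 37^1 ≡ 37, 37^2 ≡ 37² = 1369 ≡ 6, 37^4 ≡ 6² = 36, 37^8 ≡ 36² = 1296 ≡ 27, 37^16 ≡ 27² = 729 ≡ 24. Since 17 = 16 + 1, 37^17 ≡ 24·37: 24·37 = 888 ≡ 42. So 37^17 ≡ 42 (mod 47).
Hence σ⁻¹(37) = 42.

42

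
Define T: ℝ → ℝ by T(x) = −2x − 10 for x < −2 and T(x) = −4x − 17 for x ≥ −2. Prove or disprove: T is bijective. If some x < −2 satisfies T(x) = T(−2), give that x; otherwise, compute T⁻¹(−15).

-1/2

Both pieces are strictly decreasing (slopes −2 and −4), so each is injective on its own interval.
The left piece maps (−∞, −2) onto (−6, ∞); the right piece maps [−2, ∞) onto (−∞, −9].
The images leave a gap (−6 has no preimage), so T is not surjective, hence not bijective.
Because the two images are disjoint, no x < −2 has T(x) = T(−2), so we compute T⁻¹(−15): −15 lies in (−∞, −9], so solve −4x − 17 = −15: x = (−15 + 17)/(−4) = −1/2.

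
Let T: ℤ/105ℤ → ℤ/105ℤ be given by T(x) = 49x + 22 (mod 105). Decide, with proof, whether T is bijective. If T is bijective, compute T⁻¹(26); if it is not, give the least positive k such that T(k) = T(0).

We have gcd(49, 105) = 7 > 1. Taking s = 0 and t = 15: T(0) = 22 and T(15) = 49·15 + 22 = 757 ≡ 22 (mod 105).
So T(0) = T(15) while 0 ≠ 15, hence T is not injective, hence not bijective.
Since T is not bijective, we find the least positive k with T(k) = T(0): this means 49k ≡ 0 (mod 105), i.e. 105 ∣ 49k. Since gcd(49, 105) = 7, dividing through by 7 this holds exactly when 15 ∣ 7k, and as gcd(7, 15) = 1, exactly when 15 ∣ k.
The smallest positive such k is 15.

15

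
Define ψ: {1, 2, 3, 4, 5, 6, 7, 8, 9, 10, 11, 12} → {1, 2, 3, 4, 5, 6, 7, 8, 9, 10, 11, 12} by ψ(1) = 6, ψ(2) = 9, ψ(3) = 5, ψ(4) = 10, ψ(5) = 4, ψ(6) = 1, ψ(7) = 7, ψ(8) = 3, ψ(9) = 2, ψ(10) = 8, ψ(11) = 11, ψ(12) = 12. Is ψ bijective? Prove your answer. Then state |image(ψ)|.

12

The values 6, 9, 5, 10, 4, 1, 7, 3, 2, 8, 11, 12 are a permutation of {1, 2, 3, 4, 5, 6, 7, 8, 9, 10, 11, 12}: each element appears exactly once.
So ψ is injective and surjective, hence bijective.
The image of ψ is {1, 2, 3, 4, 5, 6, 7, 8, 9, 10, 11, 12}, which has 12 elements.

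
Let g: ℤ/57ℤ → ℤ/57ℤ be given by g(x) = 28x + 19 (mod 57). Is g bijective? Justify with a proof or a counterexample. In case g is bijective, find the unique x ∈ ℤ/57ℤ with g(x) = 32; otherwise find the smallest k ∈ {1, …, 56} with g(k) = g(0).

Recall that g is injective if g(u) = g(v) implies u = v.
Suppose g(u) = g(v) in ℤ/57ℤ. Then 28u + 19 ≡ 28v + 19 (mod 57), so 28(u − v) ≡ 0 (mod 57).
Since gcd(28, 57) = 1, 28 is invertible modulo 57, hence u − v ≡ 0 (mod 57), i.e. u = v.
We now compute 28⁻¹ mod 57 explicitly. Euclid's algorithm: 57 = 2·28 + 1; back-substituting gives 1 = 55·28 − 27·57, so 28⁻¹ ≡ 55 (mod 57).
For any y ∈ ℤ/57ℤ, x = 55(y − 19) mod 57 satisfies g(x) = 28·55(y − 19) + 19 ≡ y (since 28·55 ≡ 1 mod 57). So every y has a preimage.
Hence g is bijective.
Since g is bijective, we find g⁻¹(32): we need 28x ≡ 32 − 19 ≡ 13 (mod 57). Using 28⁻¹ = 55: x ≡ 55·13 = 715 = 12·57 + 31, so x = 31.
Check: g(31) = 28·31 + 19 = 887 = 15·57 + 32 ≡ 32 (mod 57).

31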